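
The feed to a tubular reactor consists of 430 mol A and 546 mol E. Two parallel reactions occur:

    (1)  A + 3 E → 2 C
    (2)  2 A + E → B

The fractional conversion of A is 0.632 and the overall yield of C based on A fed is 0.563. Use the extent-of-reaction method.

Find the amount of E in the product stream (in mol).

Yield of C: 2ξ₁ / 430 = 0.563 → ξ₁ = 121 mol.
Conversion of A: 1ξ₁ + 2ξ₂ = 0.632 × 430 = 271.8 → ξ₂ = 75.36 mol.
Outlet amounts (n = n₀ + Σ ν·ξ):
  A: 430 − 1(121) − 2(75.36) = 158.2
  E: 546 − 3(121) − 1(75.36) = 107.5
  C: 0 + 2(121) = 242.1
  B: 0 + 1(75.36) = 75.36

108 mol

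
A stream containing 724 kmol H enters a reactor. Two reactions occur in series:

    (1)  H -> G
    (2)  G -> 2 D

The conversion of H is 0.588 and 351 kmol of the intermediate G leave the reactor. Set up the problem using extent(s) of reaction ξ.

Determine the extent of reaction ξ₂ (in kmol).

ξ₂ = 74.7 kmol

Conversion of H: H consumed = 1ξ₁ = 0.588 × 724 → ξ₁ = 425.7 kmol.
G balance: n_G = 0 + 1ξ₁ − 1ξ₂ = 351 → ξ₂ = (1·425.7 − 351)/1 = 74.71 kmol.
Outlet amounts (n = n₀ + Σ ν·ξ):
  H: 724 − 1(425.7) = 298.3
  G: 0 + 1(425.7) − 1(74.71) = 351
  D: 0 + 2(74.71) = 149.4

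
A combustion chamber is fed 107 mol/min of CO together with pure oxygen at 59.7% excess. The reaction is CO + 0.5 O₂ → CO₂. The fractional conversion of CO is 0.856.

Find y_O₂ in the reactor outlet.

0.27

Stoichiometric O₂ = 0.5 × 107 = 53.5 mol/min; O₂ fed = 53.5 × 1.597 = 85.44 mol/min.
Fuel reacted = 0.856 × 107 → ξ = 91.59 mol/min.
Outlet (n = n₀ + ν ξ):
  CO: 107 − 1(91.59) = 15.41
  O₂: 85.44 − 0.5(91.59) = 39.64
  CO₂: 0 + 1(91.59) = 91.59
Total out = 146.6 mol/min; y_O₂ = 39.64 / 146.6 = 0.2703.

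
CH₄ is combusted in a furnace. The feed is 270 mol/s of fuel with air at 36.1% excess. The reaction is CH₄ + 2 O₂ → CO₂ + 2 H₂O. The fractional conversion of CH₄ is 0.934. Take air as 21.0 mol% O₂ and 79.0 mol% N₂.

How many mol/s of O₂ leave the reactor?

Stoichiometric O₂ = 2 × 270 = 540 mol/s; O₂ fed = 540 × 1.361 = 734.9 mol/s.
N₂ fed = 734.9 × 79/21 = 2765 mol/s.
Fuel reacted = 0.934 × 270 → ξ = 252.2 mol/s.
Outlet (n = n₀ + ν ξ):
  CH₄: 270 − 1(252.2) = 17.82
  O₂: 734.9 − 2(252.2) = 230.6
  N₂: 2765 (inert)
  CO₂: 0 + 1(252.2) = 252.2
  H₂O: 0 + 2(252.2) = 504.4

231 mol/s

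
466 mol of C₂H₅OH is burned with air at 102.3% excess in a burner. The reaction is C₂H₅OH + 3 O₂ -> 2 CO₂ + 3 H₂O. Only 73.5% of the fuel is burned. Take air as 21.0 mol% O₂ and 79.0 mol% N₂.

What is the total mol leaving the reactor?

Stoichiometric O₂ = 3 × 466 = 1398 mol; O₂ fed = 1398 × 2.023 = 2828 mol.
N₂ fed = 2828 × 79/21 = 10640 mol.
Fuel reacted = 0.735 × 466 → ξ = 342.5 mol.
Outlet (n = n₀ + ν ξ):
  C₂H₅OH: 466 − 1(342.5) = 123.5
  O₂: 2828 − 3(342.5) = 1801
  N₂: 10640 (inert)
  CO₂: 0 + 2(342.5) = 685
  H₂O: 0 + 3(342.5) = 1028
Total out = 123.5 + 1801 + 10640 + 685 + 1028 = 14280 mol.

14300 mol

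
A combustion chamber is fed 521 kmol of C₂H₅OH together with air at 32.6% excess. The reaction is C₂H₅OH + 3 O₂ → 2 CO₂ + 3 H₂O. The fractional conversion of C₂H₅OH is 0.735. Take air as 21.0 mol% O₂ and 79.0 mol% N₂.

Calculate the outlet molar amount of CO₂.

766 kmol

Stoichiometric O₂ = 3 × 521 = 1563 kmol; O₂ fed = 1563 × 1.326 = 2073 kmol.
N₂ fed = 2073 × 79/21 = 7797 kmol.
Fuel reacted = 0.735 × 521 → ξ = 382.9 kmol.
Outlet (n = n₀ + ν ξ):
  C₂H₅OH: 521 − 1(382.9) = 138.1
  O₂: 2073 − 3(382.9) = 923.7
  N₂: 7797 (inert)
  CO₂: 0 + 2(382.9) = 765.9
  H₂O: 0 + 3(382.9) = 1149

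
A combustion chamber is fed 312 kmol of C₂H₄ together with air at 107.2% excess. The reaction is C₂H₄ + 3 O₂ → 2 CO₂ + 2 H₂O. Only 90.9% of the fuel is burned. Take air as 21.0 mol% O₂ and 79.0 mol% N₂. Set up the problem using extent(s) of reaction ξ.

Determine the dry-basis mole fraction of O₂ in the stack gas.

Stoichiometric O₂ = 3 × 312 = 936 kmol; O₂ fed = 936 × 2.072 = 1939 kmol.
N₂ fed = 1939 × 79/21 = 7296 kmol.
Fuel reacted = 0.909 × 312 → ξ = 283.6 kmol.
Outlet (n = n₀ + ν ξ):
  C₂H₄: 312 − 1(283.6) = 28.39
  O₂: 1939 − 3(283.6) = 1089
  N₂: 7296 (inert)
  CO₂: 0 + 2(283.6) = 567.2
  H₂O: 0 + 2(283.6) = 567.2
Dry total = 8980 kmol; y_O₂ (dry) = 1089 / 8980 = 0.1212.

0.121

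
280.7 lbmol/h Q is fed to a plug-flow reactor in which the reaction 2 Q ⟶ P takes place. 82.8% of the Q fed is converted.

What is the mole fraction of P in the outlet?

0.706

Q reacted = 0.828 × 280.7 = 232.4 lbmol/h; ν_Q = −2, so ξ = 232.4/2 = 116.2 lbmol/h.
Outlet amounts (n = n₀ + ν ξ):
  Q: 280.7 − 2(116.2) = 48.28
  P: 0 + 1(116.2) = 116.2
Total out = 164.5 lbmol/h; y_P = 116.2 / 164.5 = 0.7065.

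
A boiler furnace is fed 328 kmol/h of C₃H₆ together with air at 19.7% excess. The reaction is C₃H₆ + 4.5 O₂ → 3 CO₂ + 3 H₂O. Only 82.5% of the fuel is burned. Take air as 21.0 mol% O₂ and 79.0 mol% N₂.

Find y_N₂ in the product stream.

Stoichiometric O₂ = 4.5 × 328 = 1476 kmol/h; O₂ fed = 1476 × 1.197 = 1767 kmol/h.
N₂ fed = 1767 × 79/21 = 6646 kmol/h.
Fuel reacted = 0.825 × 328 → ξ = 270.6 kmol/h.
Outlet (n = n₀ + ν ξ):
  C₃H₆: 328 − 1(270.6) = 57.4
  O₂: 1767 − 4.5(270.6) = 549.1
  N₂: 6646 (inert)
  CO₂: 0 + 3(270.6) = 811.8
  H₂O: 0 + 3(270.6) = 811.8
Total out = 8877 kmol/h; y_N₂ = 6646 / 8877 = 0.7488.

0.749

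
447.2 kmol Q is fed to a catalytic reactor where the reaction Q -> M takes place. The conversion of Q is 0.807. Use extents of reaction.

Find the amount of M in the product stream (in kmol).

361 kmol

Q reacted = 0.807 × 447.2 = 360.9 kmol; ν_Q = −1, so ξ = 360.9/1 = 360.9 kmol.
Outlet amounts (n = n₀ + ν ξ):
  Q: 447.2 − 1(360.9) = 86.31
  M: 0 + 1(360.9) = 360.9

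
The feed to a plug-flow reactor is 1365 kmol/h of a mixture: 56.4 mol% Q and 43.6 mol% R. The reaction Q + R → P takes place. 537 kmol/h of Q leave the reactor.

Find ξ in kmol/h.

ξ = 233 kmol/h

For Q: n = n₀ − 1ξ → 537 = 769.9 − 1ξ, giving ξ = 232.9 kmol/h.
Outlet amounts (n = n₀ + ν ξ):
  Q: 769.9 − 1(232.9) = 537
  R: 595.1 − 1(232.9) = 362.3
  P: 0 + 1(232.9) = 232.9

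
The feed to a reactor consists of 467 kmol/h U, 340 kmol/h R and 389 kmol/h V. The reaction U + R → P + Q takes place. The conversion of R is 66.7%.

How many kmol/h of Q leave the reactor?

227 kmol/h

R reacted = 0.667 × 340 = 226.8 kmol/h; ν_R = −1, so ξ = 226.8/1 = 226.8 kmol/h.
Outlet amounts (n = n₀ + ν ξ):
  U: 467 − 1(226.8) = 240.2
  R: 340 − 1(226.8) = 113.2
  P: 0 + 1(226.8) = 226.8
  Q: 0 + 1(226.8) = 226.8
  V: 389 (inert)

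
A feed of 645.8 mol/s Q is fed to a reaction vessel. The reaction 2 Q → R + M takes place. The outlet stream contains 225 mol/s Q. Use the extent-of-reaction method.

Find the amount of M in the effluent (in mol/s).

For Q: n = n₀ − 2ξ → 225 = 645.8 − 2ξ, giving ξ = 210.4 mol/s.
Outlet amounts (n = n₀ + ν ξ):
  Q: 645.8 − 2(210.4) = 225
  R: 0 + 1(210.4) = 210.4
  M: 0 + 1(210.4) = 210.4

210 mol/s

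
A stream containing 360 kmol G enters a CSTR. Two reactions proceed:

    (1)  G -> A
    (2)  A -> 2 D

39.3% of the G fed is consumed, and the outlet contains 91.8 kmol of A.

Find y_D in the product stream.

0.243

Conversion of G: G consumed = 1ξ₁ = 0.393 × 360 → ξ₁ = 141.5 kmol.
A balance: n_A = 0 + 1ξ₁ − 1ξ₂ = 91.8 → ξ₂ = (1·141.5 − 91.8)/1 = 49.68 kmol.
Outlet amounts (n = n₀ + Σ ν·ξ):
  G: 360 − 1(141.5) = 218.5
  A: 0 + 1(141.5) − 1(49.68) = 91.8
  D: 0 + 2(49.68) = 99.36
Total out = 409.7 kmol; y_D = 99.36 / 409.7 = 0.2425.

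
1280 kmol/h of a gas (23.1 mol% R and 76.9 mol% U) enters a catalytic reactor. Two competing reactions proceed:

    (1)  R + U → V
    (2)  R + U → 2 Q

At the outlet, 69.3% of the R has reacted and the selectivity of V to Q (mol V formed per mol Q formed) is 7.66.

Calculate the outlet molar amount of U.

Conversion of R: R consumed = 0.693 × 295.7 = 204.9 kmol/h = 1ξ₁ + 1ξ₂.
Selectivity: 1ξ₁ / (2ξ₂) = 7.66 → ξ₁ = 15.32 ξ₂.
Substitute: (1·15.32 + 1) ξ₂ = 204.9 → ξ₂ = 12.56 kmol/h, ξ₁ = 192.4 kmol/h.
Outlet amounts (n = n₀ + Σ ν·ξ):
  R: 295.7 − 1(192.4) − 1(12.56) = 90.77
  U: 984.3 − 1(192.4) − 1(12.56) = 779.4
  V: 0 + 1(192.4) = 192.4
  Q: 0 + 2(12.56) = 25.11

779 kmol/h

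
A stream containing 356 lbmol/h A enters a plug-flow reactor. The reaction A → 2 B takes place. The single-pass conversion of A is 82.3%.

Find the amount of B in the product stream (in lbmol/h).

586 lbmol/h

A reacted = 0.823 × 356 = 293 lbmol/h; ν_A = −1, so ξ = 293/1 = 293 lbmol/h.
Outlet amounts (n = n₀ + ν ξ):
  A: 356 − 1(293) = 63.01
  B: 0 + 2(293) = 586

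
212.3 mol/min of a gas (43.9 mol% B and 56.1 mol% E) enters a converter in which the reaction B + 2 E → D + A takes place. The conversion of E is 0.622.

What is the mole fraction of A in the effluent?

0.211

E reacted = 0.622 × 119.1 = 74.08 mol/min; ν_E = −2, so ξ = 74.08/2 = 37.04 mol/min.
Outlet amounts (n = n₀ + ν ξ):
  B: 93.2 − 1(37.04) = 56.16
  E: 119.1 − 2(37.04) = 45.02
  D: 0 + 1(37.04) = 37.04
  A: 0 + 1(37.04) = 37.04
Total out = 175.3 mol/min; y_A = 37.04 / 175.3 = 0.2113.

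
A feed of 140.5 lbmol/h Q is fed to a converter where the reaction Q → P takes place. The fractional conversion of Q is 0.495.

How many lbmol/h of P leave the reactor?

69.5 lbmol/h

Q reacted = 0.495 × 140.5 = 69.55 lbmol/h; ν_Q = −1, so ξ = 69.55/1 = 69.55 lbmol/h.
Outlet amounts (n = n₀ + ν ξ):
  Q: 140.5 − 1(69.55) = 70.95
  P: 0 + 1(69.55) = 69.55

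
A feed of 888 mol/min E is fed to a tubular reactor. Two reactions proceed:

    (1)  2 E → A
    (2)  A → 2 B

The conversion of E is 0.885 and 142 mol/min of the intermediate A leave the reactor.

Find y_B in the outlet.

0.673

Conversion of E: E consumed = 2ξ₁ = 0.885 × 888 → ξ₁ = 392.9 mol/min.
A balance: n_A = 0 + 1ξ₁ − 1ξ₂ = 142 → ξ₂ = (1·392.9 − 142)/1 = 250.9 mol/min.
Outlet amounts (n = n₀ + Σ ν·ξ):
  E: 888 − 2(392.9) = 102.1
  A: 0 + 1(392.9) − 1(250.9) = 142
  B: 0 + 2(250.9) = 501.9
Total out = 746 mol/min; y_B = 501.9 / 746 = 0.6728.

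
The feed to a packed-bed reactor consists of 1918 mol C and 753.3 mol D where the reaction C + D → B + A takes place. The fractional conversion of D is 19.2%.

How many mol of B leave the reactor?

145 mol

D reacted = 0.192 × 753.3 = 144.6 mol; ν_D = −1, so ξ = 144.6/1 = 144.6 mol.
Outlet amounts (n = n₀ + ν ξ):
  C: 1918 − 1(144.6) = 1773
  D: 753.3 − 1(144.6) = 608.7
  B: 0 + 1(144.6) = 144.6
  A: 0 + 1(144.6) = 144.6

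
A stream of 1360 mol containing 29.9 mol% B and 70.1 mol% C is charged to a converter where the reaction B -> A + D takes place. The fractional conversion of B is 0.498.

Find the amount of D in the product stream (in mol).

203 mol

B reacted = 0.498 × 406.6 = 202.5 mol; ν_B = −1, so ξ = 202.5/1 = 202.5 mol.
Outlet amounts (n = n₀ + ν ξ):
  B: 406.6 − 1(202.5) = 204.1
  A: 0 + 1(202.5) = 202.5
  D: 0 + 1(202.5) = 202.5
  C: 953.4 (inert)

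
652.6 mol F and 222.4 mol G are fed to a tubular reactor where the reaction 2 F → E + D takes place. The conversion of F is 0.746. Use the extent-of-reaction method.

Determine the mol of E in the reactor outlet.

243 mol

F reacted = 0.746 × 652.6 = 486.8 mol; ν_F = −2, so ξ = 486.8/2 = 243.4 mol.
Outlet amounts (n = n₀ + ν ξ):
  F: 652.6 − 2(243.4) = 165.8
  E: 0 + 1(243.4) = 243.4
  D: 0 + 1(243.4) = 243.4
  G: 222.4 (inert)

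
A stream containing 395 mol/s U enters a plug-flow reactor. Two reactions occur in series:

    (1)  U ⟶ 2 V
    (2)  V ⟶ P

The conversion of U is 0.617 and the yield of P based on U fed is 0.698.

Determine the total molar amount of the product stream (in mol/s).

639 mol/s

Conversion of U: U consumed = 1ξ₁ = 0.617 × 395 → ξ₁ = 243.7 mol/s.
Yield of P: 1ξ₂ / 395 = 0.698 → ξ₂ = 275.7 mol/s.
Outlet amounts (n = n₀ + Σ ν·ξ):
  U: 395 − 1(243.7) = 151.3
  V: 0 + 2(243.7) − 1(275.7) = 211.7
  P: 0 + 1(275.7) = 275.7
Total out = 151.3 + 211.7 + 275.7 = 638.7 mol/s.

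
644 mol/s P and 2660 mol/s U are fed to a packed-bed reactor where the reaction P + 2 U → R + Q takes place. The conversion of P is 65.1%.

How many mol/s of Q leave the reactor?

P reacted = 0.651 × 644 = 419.2 mol/s; ν_P = −1, so ξ = 419.2/1 = 419.2 mol/s.
Outlet amounts (n = n₀ + ν ξ):
  P: 644 − 1(419.2) = 224.8
  U: 2660 − 2(419.2) = 1822
  R: 0 + 1(419.2) = 419.2
  Q: 0 + 1(419.2) = 419.2

419 mol/s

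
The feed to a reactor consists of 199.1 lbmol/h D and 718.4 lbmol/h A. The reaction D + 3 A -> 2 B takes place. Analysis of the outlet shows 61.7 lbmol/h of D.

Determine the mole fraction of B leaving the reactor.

For D: n = n₀ − 1ξ → 61.7 = 199.1 − 1ξ, giving ξ = 137.4 lbmol/h.
Outlet amounts (n = n₀ + ν ξ):
  D: 199.1 − 1(137.4) = 61.7
  A: 718.4 − 3(137.4) = 306.2
  B: 0 + 2(137.4) = 274.8
Total out = 642.7 lbmol/h; y_B = 274.8 / 642.7 = 0.4276.

0.428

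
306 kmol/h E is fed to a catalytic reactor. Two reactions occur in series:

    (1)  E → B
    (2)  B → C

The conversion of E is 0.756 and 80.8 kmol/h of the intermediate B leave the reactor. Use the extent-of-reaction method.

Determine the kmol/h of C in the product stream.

151 kmol/h

Conversion of E: E consumed = 1ξ₁ = 0.756 × 306 → ξ₁ = 231.3 kmol/h.
B balance: n_B = 0 + 1ξ₁ − 1ξ₂ = 80.8 → ξ₂ = (1·231.3 − 80.8)/1 = 150.5 kmol/h.
Outlet amounts (n = n₀ + Σ ν·ξ):
  E: 306 − 1(231.3) = 74.66
  B: 0 + 1(231.3) − 1(150.5) = 80.8
  C: 0 + 1(150.5) = 150.5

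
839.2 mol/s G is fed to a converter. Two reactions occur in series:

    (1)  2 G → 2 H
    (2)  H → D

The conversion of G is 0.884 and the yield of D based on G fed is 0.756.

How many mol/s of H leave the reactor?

Conversion of G: G consumed = 2ξ₁ = 0.884 × 839.2 → ξ₁ = 370.9 mol/s.
Yield of D: 1ξ₂ / 839.2 = 0.756 → ξ₂ = 634.4 mol/s.
Outlet amounts (n = n₀ + Σ ν·ξ):
  G: 839.2 − 2(370.9) = 97.35
  H: 0 + 2(370.9) − 1(634.4) = 107.4
  D: 0 + 1(634.4) = 634.4

107 mol/s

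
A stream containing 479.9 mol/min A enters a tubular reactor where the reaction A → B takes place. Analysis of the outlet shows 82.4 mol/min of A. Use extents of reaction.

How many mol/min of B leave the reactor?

For A: n = n₀ − 1ξ → 82.4 = 479.9 − 1ξ, giving ξ = 397.5 mol/min.
Outlet amounts (n = n₀ + ν ξ):
  A: 479.9 − 1(397.5) = 82.4
  B: 0 + 1(397.5) = 397.5

398 mol/min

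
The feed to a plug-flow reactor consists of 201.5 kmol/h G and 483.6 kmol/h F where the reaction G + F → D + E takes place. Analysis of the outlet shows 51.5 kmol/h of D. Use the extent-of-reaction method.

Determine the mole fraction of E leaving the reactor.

0.0752

For D: n = n₀ + 1ξ → 51.5 = 0 + 1ξ, giving ξ = 51.5 kmol/h.
Outlet amounts (n = n₀ + ν ξ):
  G: 201.5 − 1(51.5) = 150
  F: 483.6 − 1(51.5) = 432.1
  D: 0 + 1(51.5) = 51.5
  E: 0 + 1(51.5) = 51.5
Total out = 685.1 kmol/h; y_E = 51.5 / 685.1 = 0.07517.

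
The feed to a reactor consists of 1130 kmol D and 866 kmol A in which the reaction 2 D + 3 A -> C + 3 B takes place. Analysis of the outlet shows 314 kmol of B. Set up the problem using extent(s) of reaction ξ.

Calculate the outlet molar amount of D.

For B: n = n₀ + 3ξ → 314 = 0 + 3ξ, giving ξ = 104.7 kmol.
Outlet amounts (n = n₀ + ν ξ):
  D: 1130 − 2(104.7) = 920.7
  A: 866 − 3(104.7) = 552
  C: 0 + 1(104.7) = 104.7
  B: 0 + 3(104.7) = 314

921 kmol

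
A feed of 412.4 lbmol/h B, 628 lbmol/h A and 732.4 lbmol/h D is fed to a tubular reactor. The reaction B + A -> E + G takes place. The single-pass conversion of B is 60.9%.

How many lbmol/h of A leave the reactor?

B reacted = 0.609 × 412.4 = 251.2 lbmol/h; ν_B = −1, so ξ = 251.2/1 = 251.2 lbmol/h.
Outlet amounts (n = n₀ + ν ξ):
  B: 412.4 − 1(251.2) = 161.2
  A: 628 − 1(251.2) = 376.8
  E: 0 + 1(251.2) = 251.2
  G: 0 + 1(251.2) = 251.2
  D: 732.4 (inert)

377 lbmol/h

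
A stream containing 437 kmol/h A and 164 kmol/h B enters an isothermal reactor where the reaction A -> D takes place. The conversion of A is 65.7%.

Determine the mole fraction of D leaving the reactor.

0.478

A reacted = 0.657 × 437 = 287.1 kmol/h; ν_A = −1, so ξ = 287.1/1 = 287.1 kmol/h.
Outlet amounts (n = n₀ + ν ξ):
  A: 437 − 1(287.1) = 149.9
  D: 0 + 1(287.1) = 287.1
  B: 164 (inert)
Total out = 601 kmol/h; y_D = 287.1 / 601 = 0.4777.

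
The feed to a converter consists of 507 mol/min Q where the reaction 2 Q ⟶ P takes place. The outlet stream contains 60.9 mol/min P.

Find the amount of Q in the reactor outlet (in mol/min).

For P: n = n₀ + 1ξ → 60.9 = 0 + 1ξ, giving ξ = 60.9 mol/min.
Outlet amounts (n = n₀ + ν ξ):
  Q: 507 − 2(60.9) = 385.2
  P: 0 + 1(60.9) = 60.9

385 mol/min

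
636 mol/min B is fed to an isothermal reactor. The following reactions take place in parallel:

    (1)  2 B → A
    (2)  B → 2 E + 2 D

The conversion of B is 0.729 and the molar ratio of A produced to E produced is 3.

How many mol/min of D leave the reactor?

71.3 mol/min

Conversion of B: B consumed = 0.729 × 636 = 463.6 mol/min = 2ξ₁ + 1ξ₂.
Selectivity: 1ξ₁ / (2ξ₂) = 3 → ξ₁ = 6 ξ₂.
Substitute: (2·6 + 1) ξ₂ = 463.6 → ξ₂ = 35.66 mol/min, ξ₁ = 214 mol/min.
Outlet amounts (n = n₀ + Σ ν·ξ):
  B: 636 − 2(214) − 1(35.66) = 172.4
  A: 0 + 1(214) = 214
  E: 0 + 2(35.66) = 71.33
  D: 0 + 2(35.66) = 71.33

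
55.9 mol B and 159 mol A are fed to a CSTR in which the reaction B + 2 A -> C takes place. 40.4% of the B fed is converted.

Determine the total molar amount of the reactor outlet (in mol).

B reacted = 0.404 × 55.9 = 22.58 mol; ν_B = −1, so ξ = 22.58/1 = 22.58 mol.
Outlet amounts (n = n₀ + ν ξ):
  B: 55.9 − 1(22.58) = 33.32
  A: 159 − 2(22.58) = 113.8
  C: 0 + 1(22.58) = 22.58
Total out = 33.32 + 113.8 + 22.58 = 169.7 mol.

170 mol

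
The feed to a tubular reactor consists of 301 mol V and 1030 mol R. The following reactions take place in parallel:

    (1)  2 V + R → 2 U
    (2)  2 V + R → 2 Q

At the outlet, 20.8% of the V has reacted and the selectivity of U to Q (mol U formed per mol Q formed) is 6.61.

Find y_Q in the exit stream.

0.00633

Conversion of V: V consumed = 0.208 × 301 = 62.61 mol = 2ξ₁ + 2ξ₂.
Selectivity: 2ξ₁ / (2ξ₂) = 6.61 → ξ₁ = 6.61 ξ₂.
Substitute: (2·6.61 + 2) ξ₂ = 62.61 → ξ₂ = 4.114 mol, ξ₁ = 27.19 mol.
Outlet amounts (n = n₀ + Σ ν·ξ):
  V: 301 − 2(27.19) − 2(4.114) = 238.4
  R: 1030 − 1(27.19) − 1(4.114) = 998.7
  U: 0 + 2(27.19) = 54.38
  Q: 0 + 2(4.114) = 8.227
Total out = 1300 mol; y_Q = 8.227 / 1300 = 0.00633.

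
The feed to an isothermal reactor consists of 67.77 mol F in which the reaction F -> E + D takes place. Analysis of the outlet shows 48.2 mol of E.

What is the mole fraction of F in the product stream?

For E: n = n₀ + 1ξ → 48.2 = 0 + 1ξ, giving ξ = 48.2 mol.
Outlet amounts (n = n₀ + ν ξ):
  F: 67.77 − 1(48.2) = 19.57
  E: 0 + 1(48.2) = 48.2
  D: 0 + 1(48.2) = 48.2
Total out = 116 mol; y_F = 19.57 / 116 = 0.1688.

0.169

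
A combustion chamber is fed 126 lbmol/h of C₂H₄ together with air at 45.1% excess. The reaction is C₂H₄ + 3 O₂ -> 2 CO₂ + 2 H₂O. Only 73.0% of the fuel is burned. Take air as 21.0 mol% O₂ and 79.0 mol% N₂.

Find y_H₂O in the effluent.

0.0672

Stoichiometric O₂ = 3 × 126 = 378 lbmol/h; O₂ fed = 378 × 1.451 = 548.5 lbmol/h.
N₂ fed = 548.5 × 79/21 = 2063 lbmol/h.
Fuel reacted = 0.73 × 126 → ξ = 91.98 lbmol/h.
Outlet (n = n₀ + ν ξ):
  C₂H₄: 126 − 1(91.98) = 34.02
  O₂: 548.5 − 3(91.98) = 272.5
  N₂: 2063 (inert)
  CO₂: 0 + 2(91.98) = 184
  H₂O: 0 + 2(91.98) = 184
Total out = 2738 lbmol/h; y_H₂O = 184 / 2738 = 0.06719.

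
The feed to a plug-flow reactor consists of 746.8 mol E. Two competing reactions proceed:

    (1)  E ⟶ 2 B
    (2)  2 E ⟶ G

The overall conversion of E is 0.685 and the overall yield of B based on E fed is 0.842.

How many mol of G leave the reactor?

98.6 mol

Yield of B: 2ξ₁ / 746.8 = 0.842 → ξ₁ = 314.4 mol.
Conversion of E: 1ξ₁ + 2ξ₂ = 0.685 × 746.8 = 511.6 → ξ₂ = 98.58 mol.
Outlet amounts (n = n₀ + Σ ν·ξ):
  E: 746.8 − 1(314.4) − 2(98.58) = 235.2
  B: 0 + 2(314.4) = 628.8
  G: 0 + 1(98.58) = 98.58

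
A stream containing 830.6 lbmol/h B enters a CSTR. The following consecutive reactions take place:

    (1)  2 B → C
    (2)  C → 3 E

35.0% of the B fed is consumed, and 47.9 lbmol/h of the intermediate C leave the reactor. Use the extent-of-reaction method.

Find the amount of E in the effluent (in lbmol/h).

292 lbmol/h

Conversion of B: B consumed = 2ξ₁ = 0.35 × 830.6 → ξ₁ = 145.4 lbmol/h.
C balance: n_C = 0 + 1ξ₁ − 1ξ₂ = 47.9 → ξ₂ = (1·145.4 − 47.9)/1 = 97.45 lbmol/h.
Outlet amounts (n = n₀ + Σ ν·ξ):
  B: 830.6 − 2(145.4) = 539.9
  C: 0 + 1(145.4) − 1(97.45) = 47.9
  E: 0 + 3(97.45) = 292.4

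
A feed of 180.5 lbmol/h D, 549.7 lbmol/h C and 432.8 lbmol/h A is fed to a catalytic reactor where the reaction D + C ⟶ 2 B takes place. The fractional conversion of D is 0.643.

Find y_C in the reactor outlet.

0.373

D reacted = 0.643 × 180.5 = 116.1 lbmol/h; ν_D = −1, so ξ = 116.1/1 = 116.1 lbmol/h.
Outlet amounts (n = n₀ + ν ξ):
  D: 180.5 − 1(116.1) = 64.44
  C: 549.7 − 1(116.1) = 433.6
  B: 0 + 2(116.1) = 232.1
  A: 432.8 (inert)
Total out = 1163 lbmol/h; y_C = 433.6 / 1163 = 0.3729.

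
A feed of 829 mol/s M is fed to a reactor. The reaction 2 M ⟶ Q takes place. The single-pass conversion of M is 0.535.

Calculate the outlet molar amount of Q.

M reacted = 0.535 × 829 = 443.5 mol/s; ν_M = −2, so ξ = 443.5/2 = 221.8 mol/s.
Outlet amounts (n = n₀ + ν ξ):
  M: 829 − 2(221.8) = 385.5
  Q: 0 + 1(221.8) = 221.8

222 mol/s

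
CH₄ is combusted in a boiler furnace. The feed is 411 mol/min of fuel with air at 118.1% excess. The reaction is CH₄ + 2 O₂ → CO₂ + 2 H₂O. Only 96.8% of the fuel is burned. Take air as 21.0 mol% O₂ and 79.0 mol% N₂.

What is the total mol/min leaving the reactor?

8950 mol/min

Stoichiometric O₂ = 2 × 411 = 822 mol/min; O₂ fed = 822 × 2.181 = 1793 mol/min.
N₂ fed = 1793 × 79/21 = 6744 mol/min.
Fuel reacted = 0.968 × 411 → ξ = 397.8 mol/min.
Outlet (n = n₀ + ν ξ):
  CH₄: 411 − 1(397.8) = 13.15
  O₂: 1793 − 2(397.8) = 997.1
  N₂: 6744 (inert)
  CO₂: 0 + 1(397.8) = 397.8
  H₂O: 0 + 2(397.8) = 795.7
Total out = 13.15 + 997.1 + 6744 + 397.8 + 795.7 = 8948 mol/min.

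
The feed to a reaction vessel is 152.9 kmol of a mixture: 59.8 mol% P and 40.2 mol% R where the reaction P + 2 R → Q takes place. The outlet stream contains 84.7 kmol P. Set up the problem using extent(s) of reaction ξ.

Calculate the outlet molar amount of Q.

6.73 kmol

For P: n = n₀ − 1ξ → 84.7 = 91.43 − 1ξ, giving ξ = 6.734 kmol.
Outlet amounts (n = n₀ + ν ξ):
  P: 91.43 − 1(6.734) = 84.7
  R: 61.47 − 2(6.734) = 48
  Q: 0 + 1(6.734) = 6.734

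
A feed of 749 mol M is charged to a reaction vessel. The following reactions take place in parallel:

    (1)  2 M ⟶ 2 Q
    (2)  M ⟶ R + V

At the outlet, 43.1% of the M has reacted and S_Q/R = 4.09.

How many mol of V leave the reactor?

63.4 mol

Conversion of M: M consumed = 0.431 × 749 = 322.8 mol = 2ξ₁ + 1ξ₂.
Selectivity: 2ξ₁ / (1ξ₂) = 4.09 → ξ₁ = 2.045 ξ₂.
Substitute: (2·2.045 + 1) ξ₂ = 322.8 → ξ₂ = 63.42 mol, ξ₁ = 129.7 mol.
Outlet amounts (n = n₀ + Σ ν·ξ):
  M: 749 − 2(129.7) − 1(63.42) = 426.2
  Q: 0 + 2(129.7) = 259.4
  R: 0 + 1(63.42) = 63.42
  V: 0 + 1(63.42) = 63.42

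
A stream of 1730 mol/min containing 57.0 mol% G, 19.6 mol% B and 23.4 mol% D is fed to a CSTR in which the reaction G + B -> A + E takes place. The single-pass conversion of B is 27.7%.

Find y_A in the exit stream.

B reacted = 0.277 × 339.1 = 93.93 mol/min; ν_B = −1, so ξ = 93.93/1 = 93.93 mol/min.
Outlet amounts (n = n₀ + ν ξ):
  G: 986.1 − 1(93.93) = 892.2
  B: 339.1 − 1(93.93) = 245.2
  A: 0 + 1(93.93) = 93.93
  E: 0 + 1(93.93) = 93.93
  D: 404.8 (inert)
Total out = 1730 mol/min; y_A = 93.93 / 1730 = 0.05429.

0.0543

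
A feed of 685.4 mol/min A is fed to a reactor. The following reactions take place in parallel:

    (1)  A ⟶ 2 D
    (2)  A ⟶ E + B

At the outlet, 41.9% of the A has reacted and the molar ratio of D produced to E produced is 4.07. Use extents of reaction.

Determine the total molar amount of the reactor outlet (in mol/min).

Conversion of A: A consumed = 0.419 × 685.4 = 287.2 mol/min = 1ξ₁ + 1ξ₂.
Selectivity: 2ξ₁ / (1ξ₂) = 4.07 → ξ₁ = 2.035 ξ₂.
Substitute: (1·2.035 + 1) ξ₂ = 287.2 → ξ₂ = 94.62 mol/min, ξ₁ = 192.6 mol/min.
Outlet amounts (n = n₀ + Σ ν·ξ):
  A: 685.4 − 1(192.6) − 1(94.62) = 398.2
  D: 0 + 2(192.6) = 385.1
  E: 0 + 1(94.62) = 94.62
  B: 0 + 1(94.62) = 94.62
Total out = 398.2 + 385.1 + 94.62 + 94.62 = 972.6 mol/min.

973 mol/min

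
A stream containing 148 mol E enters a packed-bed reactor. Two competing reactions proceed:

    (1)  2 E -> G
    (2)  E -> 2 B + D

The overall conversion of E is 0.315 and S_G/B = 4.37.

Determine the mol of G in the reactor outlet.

Conversion of E: E consumed = 0.315 × 148 = 46.62 mol = 2ξ₁ + 1ξ₂.
Selectivity: 1ξ₁ / (2ξ₂) = 4.37 → ξ₁ = 8.74 ξ₂.
Substitute: (2·8.74 + 1) ξ₂ = 46.62 → ξ₂ = 2.523 mol, ξ₁ = 22.05 mol.
Outlet amounts (n = n₀ + Σ ν·ξ):
  E: 148 − 2(22.05) − 1(2.523) = 101.4
  G: 0 + 1(22.05) = 22.05
  B: 0 + 2(2.523) = 5.045
  D: 0 + 1(2.523) = 2.523

22 mol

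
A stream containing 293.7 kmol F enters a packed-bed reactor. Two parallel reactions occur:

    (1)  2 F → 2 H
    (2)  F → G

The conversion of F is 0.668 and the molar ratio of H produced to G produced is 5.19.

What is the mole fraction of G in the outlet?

Conversion of F: F consumed = 0.668 × 293.7 = 196.2 kmol = 2ξ₁ + 1ξ₂.
Selectivity: 2ξ₁ / (1ξ₂) = 5.19 → ξ₁ = 2.595 ξ₂.
Substitute: (2·2.595 + 1) ξ₂ = 196.2 → ξ₂ = 31.69 kmol, ξ₁ = 82.25 kmol.
Outlet amounts (n = n₀ + Σ ν·ξ):
  F: 293.7 − 2(82.25) − 1(31.69) = 97.51
  H: 0 + 2(82.25) = 164.5
  G: 0 + 1(31.69) = 31.69
Total out = 293.7 kmol; y_G = 31.69 / 293.7 = 0.1079.

0.108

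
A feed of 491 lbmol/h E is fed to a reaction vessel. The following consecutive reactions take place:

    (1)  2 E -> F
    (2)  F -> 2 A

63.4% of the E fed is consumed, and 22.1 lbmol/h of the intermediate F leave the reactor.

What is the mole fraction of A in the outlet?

Conversion of E: E consumed = 2ξ₁ = 0.634 × 491 → ξ₁ = 155.6 lbmol/h.
F balance: n_F = 0 + 1ξ₁ − 1ξ₂ = 22.1 → ξ₂ = (1·155.6 − 22.1)/1 = 133.5 lbmol/h.
Outlet amounts (n = n₀ + Σ ν·ξ):
  E: 491 − 2(155.6) = 179.7
  F: 0 + 1(155.6) − 1(133.5) = 22.1
  A: 0 + 2(133.5) = 267.1
Total out = 468.9 lbmol/h; y_A = 267.1 / 468.9 = 0.5696.

0.57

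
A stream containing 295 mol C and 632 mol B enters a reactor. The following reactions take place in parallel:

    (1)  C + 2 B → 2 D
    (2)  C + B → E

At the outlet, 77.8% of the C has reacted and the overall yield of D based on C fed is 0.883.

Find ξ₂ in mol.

Yield of D: 2ξ₁ / 295 = 0.883 → ξ₁ = 130.2 mol.
Conversion of C: 1ξ₁ + 1ξ₂ = 0.778 × 295 = 229.5 → ξ₂ = 99.27 mol.
Outlet amounts (n = n₀ + Σ ν·ξ):
  C: 295 − 1(130.2) − 1(99.27) = 65.49
  B: 632 − 2(130.2) − 1(99.27) = 272.2
  D: 0 + 2(130.2) = 260.5
  E: 0 + 1(99.27) = 99.27

ξ₂ = 99.3 mol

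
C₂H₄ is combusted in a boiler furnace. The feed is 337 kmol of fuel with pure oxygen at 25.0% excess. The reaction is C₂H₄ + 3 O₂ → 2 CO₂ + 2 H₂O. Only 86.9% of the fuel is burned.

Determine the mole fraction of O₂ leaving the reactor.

0.241

Stoichiometric O₂ = 3 × 337 = 1011 kmol; O₂ fed = 1011 × 1.250 = 1264 kmol.
Fuel reacted = 0.869 × 337 → ξ = 292.9 kmol.
Outlet (n = n₀ + ν ξ):
  C₂H₄: 337 − 1(292.9) = 44.15
  O₂: 1264 − 3(292.9) = 385.2
  CO₂: 0 + 2(292.9) = 585.7
  H₂O: 0 + 2(292.9) = 585.7
Total out = 1601 kmol; y_O₂ = 385.2 / 1601 = 0.2406.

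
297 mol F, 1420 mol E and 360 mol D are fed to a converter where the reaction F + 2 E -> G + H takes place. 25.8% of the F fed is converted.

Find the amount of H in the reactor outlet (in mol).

F reacted = 0.258 × 297 = 76.63 mol; ν_F = −1, so ξ = 76.63/1 = 76.63 mol.
Outlet amounts (n = n₀ + ν ξ):
  F: 297 − 1(76.63) = 220.4
  E: 1420 − 2(76.63) = 1267
  G: 0 + 1(76.63) = 76.63
  H: 0 + 1(76.63) = 76.63
  D: 360 (inert)

76.6 mol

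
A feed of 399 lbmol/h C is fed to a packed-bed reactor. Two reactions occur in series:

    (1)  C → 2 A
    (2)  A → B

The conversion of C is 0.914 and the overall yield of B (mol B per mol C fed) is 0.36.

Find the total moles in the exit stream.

Conversion of C: C consumed = 1ξ₁ = 0.914 × 399 → ξ₁ = 364.7 lbmol/h.
Yield of B: 1ξ₂ / 399 = 0.36 → ξ₂ = 143.6 lbmol/h.
Outlet amounts (n = n₀ + Σ ν·ξ):
  C: 399 − 1(364.7) = 34.31
  A: 0 + 2(364.7) − 1(143.6) = 585.7
  B: 0 + 1(143.6) = 143.6
Total out = 34.31 + 585.7 + 143.6 = 763.7 lbmol/h.

764 lbmol/h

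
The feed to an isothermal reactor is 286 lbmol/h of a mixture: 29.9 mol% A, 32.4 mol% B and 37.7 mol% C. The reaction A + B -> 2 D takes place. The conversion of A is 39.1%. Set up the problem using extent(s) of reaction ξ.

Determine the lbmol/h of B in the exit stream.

59.2 lbmol/h

A reacted = 0.391 × 85.51 = 33.44 lbmol/h; ν_A = −1, so ξ = 33.44/1 = 33.44 lbmol/h.
Outlet amounts (n = n₀ + ν ξ):
  A: 85.51 − 1(33.44) = 52.08
  B: 92.66 − 1(33.44) = 59.23
  D: 0 + 2(33.44) = 66.87
  C: 107.8 (inert)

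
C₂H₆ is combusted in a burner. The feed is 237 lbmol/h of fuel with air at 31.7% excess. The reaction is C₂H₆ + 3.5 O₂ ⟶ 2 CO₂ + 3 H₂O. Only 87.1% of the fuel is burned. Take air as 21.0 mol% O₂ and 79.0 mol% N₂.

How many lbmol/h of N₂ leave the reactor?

Stoichiometric O₂ = 3.5 × 237 = 829.5 lbmol/h; O₂ fed = 829.5 × 1.317 = 1092 lbmol/h.
N₂ fed = 1092 × 79/21 = 4110 lbmol/h.
Fuel reacted = 0.871 × 237 → ξ = 206.4 lbmol/h.
Outlet (n = n₀ + ν ξ):
  C₂H₆: 237 − 1(206.4) = 30.57
  O₂: 1092 − 3.5(206.4) = 370
  N₂: 4110 (inert)
  CO₂: 0 + 2(206.4) = 412.9
  H₂O: 0 + 3(206.4) = 619.3

4110 lbmol/h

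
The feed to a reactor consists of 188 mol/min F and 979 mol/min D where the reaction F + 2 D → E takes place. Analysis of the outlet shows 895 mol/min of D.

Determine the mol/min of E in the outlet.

For D: n = n₀ − 2ξ → 895 = 979 − 2ξ, giving ξ = 42 mol/min.
Outlet amounts (n = n₀ + ν ξ):
  F: 188 − 1(42) = 146
  D: 979 − 2(42) = 895
  E: 0 + 1(42) = 42

42 mol/min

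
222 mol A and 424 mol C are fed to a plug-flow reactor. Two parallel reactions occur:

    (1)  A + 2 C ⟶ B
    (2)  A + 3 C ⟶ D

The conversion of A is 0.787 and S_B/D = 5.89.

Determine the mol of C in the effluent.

Conversion of A: A consumed = 0.787 × 222 = 174.7 mol = 1ξ₁ + 1ξ₂.
Selectivity: 1ξ₁ / (1ξ₂) = 5.89 → ξ₁ = 5.89 ξ₂.
Substitute: (1·5.89 + 1) ξ₂ = 174.7 → ξ₂ = 25.36 mol, ξ₁ = 149.4 mol.
Outlet amounts (n = n₀ + Σ ν·ξ):
  A: 222 − 1(149.4) − 1(25.36) = 47.29
  C: 424 − 2(149.4) − 3(25.36) = 49.21
  B: 0 + 1(149.4) = 149.4
  D: 0 + 1(25.36) = 25.36

49.2 mol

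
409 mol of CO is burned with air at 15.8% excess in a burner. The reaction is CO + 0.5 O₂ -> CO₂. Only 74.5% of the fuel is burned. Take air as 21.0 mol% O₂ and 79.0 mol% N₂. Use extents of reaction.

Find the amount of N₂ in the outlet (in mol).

Stoichiometric O₂ = 0.5 × 409 = 204.5 mol; O₂ fed = 204.5 × 1.158 = 236.8 mol.
N₂ fed = 236.8 × 79/21 = 890.9 mol.
Fuel reacted = 0.745 × 409 → ξ = 304.7 mol.
Outlet (n = n₀ + ν ξ):
  CO: 409 − 1(304.7) = 104.3
  O₂: 236.8 − 0.5(304.7) = 84.46
  N₂: 890.9 (inert)
  CO₂: 0 + 1(304.7) = 304.7

891 mol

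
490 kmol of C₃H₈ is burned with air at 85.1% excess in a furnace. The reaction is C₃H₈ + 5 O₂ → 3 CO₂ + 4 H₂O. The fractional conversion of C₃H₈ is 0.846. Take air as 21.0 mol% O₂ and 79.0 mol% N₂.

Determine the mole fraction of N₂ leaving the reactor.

Stoichiometric O₂ = 5 × 490 = 2450 kmol; O₂ fed = 2450 × 1.851 = 4535 kmol.
N₂ fed = 4535 × 79/21 = 17060 kmol.
Fuel reacted = 0.846 × 490 → ξ = 414.5 kmol.
Outlet (n = n₀ + ν ξ):
  C₃H₈: 490 − 1(414.5) = 75.46
  O₂: 4535 − 5(414.5) = 2462
  N₂: 17060 (inert)
  CO₂: 0 + 3(414.5) = 1244
  H₂O: 0 + 4(414.5) = 1658
Total out = 22500 kmol; y_N₂ = 17060 / 22500 = 0.7582.

0.758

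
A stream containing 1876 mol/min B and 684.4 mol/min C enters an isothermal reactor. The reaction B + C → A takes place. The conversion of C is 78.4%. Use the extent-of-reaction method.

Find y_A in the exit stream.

0.265

C reacted = 0.784 × 684.4 = 536.6 mol/min; ν_C = −1, so ξ = 536.6/1 = 536.6 mol/min.
Outlet amounts (n = n₀ + ν ξ):
  B: 1876 − 1(536.6) = 1339
  C: 684.4 − 1(536.6) = 147.8
  A: 0 + 1(536.6) = 536.6
Total out = 2024 mol/min; y_A = 536.6 / 2024 = 0.2651.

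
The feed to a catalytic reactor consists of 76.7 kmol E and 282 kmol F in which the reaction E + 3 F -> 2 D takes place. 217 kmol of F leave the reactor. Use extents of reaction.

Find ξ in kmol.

For F: n = n₀ − 3ξ → 217 = 282 − 3ξ, giving ξ = 21.67 kmol.
Outlet amounts (n = n₀ + ν ξ):
  E: 76.7 − 1(21.67) = 55.03
  F: 282 − 3(21.67) = 217
  D: 0 + 2(21.67) = 43.33

ξ = 21.7 kmol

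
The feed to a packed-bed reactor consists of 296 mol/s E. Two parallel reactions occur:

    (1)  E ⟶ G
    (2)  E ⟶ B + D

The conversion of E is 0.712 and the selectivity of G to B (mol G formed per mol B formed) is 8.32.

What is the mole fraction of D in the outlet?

0.071

Conversion of E: E consumed = 0.712 × 296 = 210.8 mol/s = 1ξ₁ + 1ξ₂.
Selectivity: 1ξ₁ / (1ξ₂) = 8.32 → ξ₁ = 8.32 ξ₂.
Substitute: (1·8.32 + 1) ξ₂ = 210.8 → ξ₂ = 22.61 mol/s, ξ₁ = 188.1 mol/s.
Outlet amounts (n = n₀ + Σ ν·ξ):
  E: 296 − 1(188.1) − 1(22.61) = 85.25
  G: 0 + 1(188.1) = 188.1
  B: 0 + 1(22.61) = 22.61
  D: 0 + 1(22.61) = 22.61
Total out = 318.6 mol/s; y_D = 22.61 / 318.6 = 0.07097.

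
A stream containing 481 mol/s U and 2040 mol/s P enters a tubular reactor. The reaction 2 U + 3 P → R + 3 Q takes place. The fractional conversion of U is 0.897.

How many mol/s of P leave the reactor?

1390 mol/s

U reacted = 0.897 × 481 = 431.5 mol/s; ν_U = −2, so ξ = 431.5/2 = 215.7 mol/s.
Outlet amounts (n = n₀ + ν ξ):
  U: 481 − 2(215.7) = 49.54
  P: 2040 − 3(215.7) = 1393
  R: 0 + 1(215.7) = 215.7
  Q: 0 + 3(215.7) = 647.2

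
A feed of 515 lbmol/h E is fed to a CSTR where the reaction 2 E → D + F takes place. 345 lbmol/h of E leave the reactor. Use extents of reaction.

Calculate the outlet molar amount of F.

For E: n = n₀ − 2ξ → 345 = 515 − 2ξ, giving ξ = 85 lbmol/h.
Outlet amounts (n = n₀ + ν ξ):
  E: 515 − 2(85) = 345
  D: 0 + 1(85) = 85
  F: 0 + 1(85) = 85

85 lbmol/h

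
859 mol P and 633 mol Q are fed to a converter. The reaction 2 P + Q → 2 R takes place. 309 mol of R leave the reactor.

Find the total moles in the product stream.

1340 mol

For R: n = n₀ + 2ξ → 309 = 0 + 2ξ, giving ξ = 154.5 mol.
Outlet amounts (n = n₀ + ν ξ):
  P: 859 − 2(154.5) = 550
  Q: 633 − 1(154.5) = 478.5
  R: 0 + 2(154.5) = 309
Total out = 550 + 478.5 + 309 = 1338 mol.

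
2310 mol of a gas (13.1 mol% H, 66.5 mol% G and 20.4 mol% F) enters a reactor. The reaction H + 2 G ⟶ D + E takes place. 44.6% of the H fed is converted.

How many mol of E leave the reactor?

135 mol

H reacted = 0.446 × 302.6 = 135 mol; ν_H = −1, so ξ = 135/1 = 135 mol.
Outlet amounts (n = n₀ + ν ξ):
  H: 302.6 − 1(135) = 167.6
  G: 1536 − 2(135) = 1266
  D: 0 + 1(135) = 135
  E: 0 + 1(135) = 135
  F: 471.2 (inert)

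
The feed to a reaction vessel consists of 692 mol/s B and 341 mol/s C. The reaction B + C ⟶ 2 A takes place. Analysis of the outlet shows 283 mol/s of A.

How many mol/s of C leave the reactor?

For A: n = n₀ + 2ξ → 283 = 0 + 2ξ, giving ξ = 141.5 mol/s.
Outlet amounts (n = n₀ + ν ξ):
  B: 692 − 1(141.5) = 550.5
  C: 341 − 1(141.5) = 199.5
  A: 0 + 2(141.5) = 283

200 mol/s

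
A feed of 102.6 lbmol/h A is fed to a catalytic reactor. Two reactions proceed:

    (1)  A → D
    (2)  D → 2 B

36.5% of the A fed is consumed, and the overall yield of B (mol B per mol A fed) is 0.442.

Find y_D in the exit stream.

0.118

Conversion of A: A consumed = 1ξ₁ = 0.365 × 102.6 → ξ₁ = 37.45 lbmol/h.
Yield of B: 2ξ₂ / 102.6 = 0.442 → ξ₂ = 22.67 lbmol/h.
Outlet amounts (n = n₀ + Σ ν·ξ):
  A: 102.6 − 1(37.45) = 65.15
  D: 0 + 1(37.45) − 1(22.67) = 14.77
  B: 0 + 2(22.67) = 45.35
Total out = 125.3 lbmol/h; y_D = 14.77 / 125.3 = 0.1179.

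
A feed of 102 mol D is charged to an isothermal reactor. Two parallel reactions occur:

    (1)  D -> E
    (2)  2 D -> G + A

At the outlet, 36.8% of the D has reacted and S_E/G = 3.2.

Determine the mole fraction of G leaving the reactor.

Conversion of D: D consumed = 0.368 × 102 = 37.54 mol = 1ξ₁ + 2ξ₂.
Selectivity: 1ξ₁ / (1ξ₂) = 3.2 → ξ₁ = 3.2 ξ₂.
Substitute: (1·3.2 + 2) ξ₂ = 37.54 → ξ₂ = 7.218 mol, ξ₁ = 23.1 mol.
Outlet amounts (n = n₀ + Σ ν·ξ):
  D: 102 − 1(23.1) − 2(7.218) = 64.46
  E: 0 + 1(23.1) = 23.1
  G: 0 + 1(7.218) = 7.218
  A: 0 + 1(7.218) = 7.218
Total out = 102 mol; y_G = 7.218 / 102 = 0.07077.

0.0708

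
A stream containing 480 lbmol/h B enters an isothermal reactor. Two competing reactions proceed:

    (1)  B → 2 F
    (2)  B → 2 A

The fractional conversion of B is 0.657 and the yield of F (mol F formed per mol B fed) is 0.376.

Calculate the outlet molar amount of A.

Yield of F: 2ξ₁ / 480 = 0.376 → ξ₁ = 90.24 lbmol/h.
Conversion of B: 1ξ₁ + 1ξ₂ = 0.657 × 480 = 315.4 → ξ₂ = 225.1 lbmol/h.
Outlet amounts (n = n₀ + Σ ν·ξ):
  B: 480 − 1(90.24) − 1(225.1) = 164.6
  F: 0 + 2(90.24) = 180.5
  A: 0 + 2(225.1) = 450.2

450 lbmol/h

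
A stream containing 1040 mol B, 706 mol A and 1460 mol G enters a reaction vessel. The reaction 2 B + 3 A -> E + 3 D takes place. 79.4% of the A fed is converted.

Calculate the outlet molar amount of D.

A reacted = 0.794 × 706 = 560.6 mol; ν_A = −3, so ξ = 560.6/3 = 186.9 mol.
Outlet amounts (n = n₀ + ν ξ):
  B: 1040 − 2(186.9) = 666.3
  A: 706 − 3(186.9) = 145.4
  E: 0 + 1(186.9) = 186.9
  D: 0 + 3(186.9) = 560.6
  G: 1460 (inert)

561 mol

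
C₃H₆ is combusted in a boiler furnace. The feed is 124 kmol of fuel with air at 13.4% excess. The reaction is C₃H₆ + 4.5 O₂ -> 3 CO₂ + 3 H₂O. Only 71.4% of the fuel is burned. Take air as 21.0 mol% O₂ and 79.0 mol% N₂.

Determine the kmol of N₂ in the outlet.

Stoichiometric O₂ = 4.5 × 124 = 558 kmol; O₂ fed = 558 × 1.134 = 632.8 kmol.
N₂ fed = 632.8 × 79/21 = 2380 kmol.
Fuel reacted = 0.714 × 124 → ξ = 88.54 kmol.
Outlet (n = n₀ + ν ξ):
  C₃H₆: 124 − 1(88.54) = 35.46
  O₂: 632.8 − 4.5(88.54) = 234.4
  N₂: 2380 (inert)
  CO₂: 0 + 3(88.54) = 265.6
  H₂O: 0 + 3(88.54) = 265.6

2380 kmol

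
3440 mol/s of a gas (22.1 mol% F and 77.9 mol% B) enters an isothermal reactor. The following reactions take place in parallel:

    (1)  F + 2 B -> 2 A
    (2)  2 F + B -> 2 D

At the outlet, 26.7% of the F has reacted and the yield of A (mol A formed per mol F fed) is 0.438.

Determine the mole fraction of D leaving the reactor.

Yield of A: 2ξ₁ / 760.2 = 0.438 → ξ₁ = 166.5 mol/s.
Conversion of F: 1ξ₁ + 2ξ₂ = 0.267 × 760.2 = 203 → ξ₂ = 18.25 mol/s.
Outlet amounts (n = n₀ + Σ ν·ξ):
  F: 760.2 − 1(166.5) − 2(18.25) = 557.3
  B: 2680 − 2(166.5) − 1(18.25) = 2329
  A: 0 + 2(166.5) = 333
  D: 0 + 2(18.25) = 36.49
Total out = 3255 mol/s; y_D = 36.49 / 3255 = 0.01121.

0.0112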